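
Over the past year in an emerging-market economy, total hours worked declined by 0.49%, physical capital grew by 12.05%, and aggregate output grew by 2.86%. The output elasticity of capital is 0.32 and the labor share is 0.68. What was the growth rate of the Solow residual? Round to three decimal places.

Labor's share = 1 − 0.32 = 0.68.
Physical capital: 0.32 × 12.05 = 3.856 pp.
Total hours worked: 0.68 × (-0.49) = -0.3332 pp.
TFP growth = 2.86 − 3.5228 = -0.6628%.

-0.663%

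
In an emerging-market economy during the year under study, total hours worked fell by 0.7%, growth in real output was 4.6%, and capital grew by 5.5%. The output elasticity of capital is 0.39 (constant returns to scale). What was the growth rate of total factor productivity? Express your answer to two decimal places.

Labor's share = 1 − 0.39 = 0.61.
Capital: 0.39 × 5.5 = 2.145 pp.
Total hours worked: 0.61 × (-0.7) = -0.427 pp.
TFP growth = 4.6 − 1.718 = 2.882%.

Total factor productivity growth was 2.88%.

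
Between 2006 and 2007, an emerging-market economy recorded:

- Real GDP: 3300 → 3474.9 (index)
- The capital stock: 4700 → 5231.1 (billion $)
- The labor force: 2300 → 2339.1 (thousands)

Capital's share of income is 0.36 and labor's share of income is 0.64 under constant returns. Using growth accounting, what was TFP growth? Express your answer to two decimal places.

0.14%

Real GDP growth = (3474.9 − 3300) / 3300 = 5.3%.
The capital stock growth = (5231.1 − 4700) / 4700 = 11.3%.
The labor force growth = (2339.1 − 2300) / 2300 = 1.7%.
Labor's share = 1 − 0.36 = 0.64.
The capital stock: 0.36 × 11.3 = 4.068 pp.
The labor force: 0.64 × 1.7 = 1.088 pp.
TFP growth = 5.3 − 5.156 = 0.144%.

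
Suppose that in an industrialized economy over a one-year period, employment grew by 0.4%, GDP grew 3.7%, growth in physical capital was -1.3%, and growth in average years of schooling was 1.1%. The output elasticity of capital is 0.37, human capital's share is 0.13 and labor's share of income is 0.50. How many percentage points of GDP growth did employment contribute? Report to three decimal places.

0.200 percentage points

Labor's share = 1 − 0.37 − 0.13 = 0.5.
Contribution = share × growth = 0.5 × 0.4 = 0.2 pp.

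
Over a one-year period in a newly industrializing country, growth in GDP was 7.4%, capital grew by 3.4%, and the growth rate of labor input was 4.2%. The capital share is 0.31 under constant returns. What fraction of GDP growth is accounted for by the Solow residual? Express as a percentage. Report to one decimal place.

The Solow residual accounted for 46.6% of growth.

Labor's share = 1 − 0.31 = 0.69.
Capital: 0.31 × 3.4 = 1.054 pp.
Labor input: 0.69 × 4.2 = 2.898 pp.
TFP growth = 7.4 − 3.952 = 3.448%.
TFP share of growth = 3.448 / 7.4 × 100 = 46.595%.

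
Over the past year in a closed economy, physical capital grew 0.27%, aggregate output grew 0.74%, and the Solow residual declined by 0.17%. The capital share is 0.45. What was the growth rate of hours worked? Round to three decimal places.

Hours worked grew 1.434%.

Labor's share = 1 − 0.45 = 0.55.
gY = gA + 0.45×0.27 + 0.55×g.
0.55×g = 0.74 + 0.17 − 0.1215 = 0.7885.
g = 0.7885 / 0.55 = 1.43364%.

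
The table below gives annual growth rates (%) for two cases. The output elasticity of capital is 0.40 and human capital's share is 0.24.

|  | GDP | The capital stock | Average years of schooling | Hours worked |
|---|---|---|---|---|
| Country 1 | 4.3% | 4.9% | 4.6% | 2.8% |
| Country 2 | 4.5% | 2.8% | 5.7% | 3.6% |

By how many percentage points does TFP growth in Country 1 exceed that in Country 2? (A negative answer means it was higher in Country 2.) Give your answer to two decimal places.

-0.49 percentage points

Labor's share = 1 − 0.4 − 0.24 = 0.36.
Country 1: TFP = 4.3 − 1.96 − 1.104 − 1.008 = 0.228%.
Country 2: TFP = 4.5 − 1.12 − 1.368 − 1.296 = 0.716%.
Difference = 0.228 − (0.716) = -0.488 pp.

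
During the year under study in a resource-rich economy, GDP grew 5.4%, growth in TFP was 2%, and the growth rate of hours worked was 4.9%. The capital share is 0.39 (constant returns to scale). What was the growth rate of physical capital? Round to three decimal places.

Labor's share = 1 − 0.39 = 0.61.
gY = gA + 0.61×4.9 + 0.39×g.
0.39×g = 5.4 − 2 − 2.989 = 0.411.
g = 0.411 / 0.39 = 1.05385%.

1.054%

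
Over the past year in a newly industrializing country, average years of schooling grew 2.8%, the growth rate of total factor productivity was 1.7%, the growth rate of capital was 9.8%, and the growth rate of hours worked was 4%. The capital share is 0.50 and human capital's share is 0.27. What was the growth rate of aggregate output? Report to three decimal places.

Labor's share = 1 − 0.5 − 0.27 = 0.23.
Capital: 0.5 × 9.8 = 4.9 pp.
Average years of schooling: 0.27 × 2.8 = 0.756 pp.
Hours worked: 0.23 × 4 = 0.92 pp.
Output growth = 1.7 + 6.576 = 8.276%.

8.276%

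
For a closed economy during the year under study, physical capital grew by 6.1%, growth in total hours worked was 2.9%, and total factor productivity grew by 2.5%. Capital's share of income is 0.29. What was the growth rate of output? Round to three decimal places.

6.328%

Labor's share = 1 − 0.29 = 0.71.
Physical capital: 0.29 × 6.1 = 1.769 pp.
Total hours worked: 0.71 × 2.9 = 2.059 pp.
Output growth = 2.5 + 3.828 = 6.328%.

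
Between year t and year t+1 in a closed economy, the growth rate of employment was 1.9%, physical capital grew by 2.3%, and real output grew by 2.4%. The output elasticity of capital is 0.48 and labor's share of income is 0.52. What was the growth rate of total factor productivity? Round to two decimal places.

0.31%

Labor's share = 1 − 0.48 = 0.52.
Physical capital: 0.48 × 2.3 = 1.104 pp.
Employment: 0.52 × 1.9 = 0.988 pp.
TFP growth = 2.4 − 2.092 = 0.308%.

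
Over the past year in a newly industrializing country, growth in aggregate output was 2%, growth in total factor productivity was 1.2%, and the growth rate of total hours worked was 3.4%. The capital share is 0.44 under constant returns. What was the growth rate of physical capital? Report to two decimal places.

Labor's share = 1 − 0.44 = 0.56.
gY = gA + 0.56×3.4 + 0.44×g.
0.44×g = 2 − 1.2 − 1.904 = -1.104.
g = -1.104 / 0.44 = -2.5091%.

-2.51%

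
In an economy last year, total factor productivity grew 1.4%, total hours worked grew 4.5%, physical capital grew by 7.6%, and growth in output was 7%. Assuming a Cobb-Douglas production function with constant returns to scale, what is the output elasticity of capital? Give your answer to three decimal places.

α = 0.355

gY = gA + α·gK + (1−α)·gL, so gY − gA − gL = α(gK − gL).
7 − 1.4 − 4.5 = α × (7.6 − 4.5).
1.1 = 3.1 α, so α = 0.35484.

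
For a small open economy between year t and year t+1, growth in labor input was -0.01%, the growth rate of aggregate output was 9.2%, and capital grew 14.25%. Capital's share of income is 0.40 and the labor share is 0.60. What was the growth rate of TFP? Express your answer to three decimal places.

Labor's share = 1 − 0.4 = 0.6.
Capital: 0.4 × 14.25 = 5.7 pp.
Labor input: 0.6 × (-0.01) = -0.006 pp.
TFP growth = 9.2 − 5.694 = 3.506%.

3.506%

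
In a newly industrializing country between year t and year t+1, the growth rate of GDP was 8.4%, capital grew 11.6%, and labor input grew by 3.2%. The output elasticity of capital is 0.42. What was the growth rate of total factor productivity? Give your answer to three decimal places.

Labor's share = 1 − 0.42 = 0.58.
Capital: 0.42 × 11.6 = 4.872 pp.
Labor input: 0.58 × 3.2 = 1.856 pp.
TFP growth = 8.4 − 6.728 = 1.672%.

Total factor productivity grew 1.672%.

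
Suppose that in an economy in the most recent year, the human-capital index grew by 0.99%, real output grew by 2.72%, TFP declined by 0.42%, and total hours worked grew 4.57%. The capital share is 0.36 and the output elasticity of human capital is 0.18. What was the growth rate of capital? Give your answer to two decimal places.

Capital growth was 2.39%.

Labor's share = 1 − 0.36 − 0.18 = 0.46.
gY = gA + 0.18×0.99 + 0.46×4.57 + 0.36×g.
0.36×g = 2.72 + 0.42 − 2.2804 = 0.8596.
g = 0.8596 / 0.36 = 2.3878%.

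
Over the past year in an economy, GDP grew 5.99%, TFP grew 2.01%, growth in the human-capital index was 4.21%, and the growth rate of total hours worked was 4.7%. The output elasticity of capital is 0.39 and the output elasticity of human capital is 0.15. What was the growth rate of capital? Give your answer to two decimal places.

Capital grew 3.04%.

Labor's share = 1 − 0.39 − 0.15 = 0.46.
gY = gA + 0.15×4.21 + 0.46×4.7 + 0.39×g.
0.39×g = 5.99 − 2.01 − 2.7935 = 1.1865.
g = 1.1865 / 0.39 = 3.0423%.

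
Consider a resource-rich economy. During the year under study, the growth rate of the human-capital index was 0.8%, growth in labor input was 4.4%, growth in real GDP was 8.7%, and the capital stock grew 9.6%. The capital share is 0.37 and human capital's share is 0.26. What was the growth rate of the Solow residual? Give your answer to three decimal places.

The Solow residual growth was 3.312%.

Labor's share = 1 − 0.37 − 0.26 = 0.37.
The capital stock: 0.37 × 9.6 = 3.552 pp.
The human-capital index: 0.26 × 0.8 = 0.208 pp.
Labor input: 0.37 × 4.4 = 1.628 pp.
TFP growth = 8.7 − 5.388 = 3.312%.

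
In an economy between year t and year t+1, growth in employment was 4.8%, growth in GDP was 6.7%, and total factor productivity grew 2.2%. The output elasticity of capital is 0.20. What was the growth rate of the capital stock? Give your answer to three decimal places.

Labor's share = 1 − 0.2 = 0.8.
gY = gA + 0.8×4.8 + 0.2×g.
0.2×g = 6.7 − 2.2 − 3.84 = 0.66.
g = 0.66 / 0.2 = 3.3%.

3.300%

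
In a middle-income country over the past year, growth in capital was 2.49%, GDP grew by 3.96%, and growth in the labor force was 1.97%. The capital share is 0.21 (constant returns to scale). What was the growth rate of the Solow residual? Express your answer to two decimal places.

Labor's share = 1 − 0.21 = 0.79.
Capital: 0.21 × 2.49 = 0.5229 pp.
The labor force: 0.79 × 1.97 = 1.5563 pp.
TFP growth = 3.96 − 2.0792 = 1.8808%.

The Solow residual grew 1.88%.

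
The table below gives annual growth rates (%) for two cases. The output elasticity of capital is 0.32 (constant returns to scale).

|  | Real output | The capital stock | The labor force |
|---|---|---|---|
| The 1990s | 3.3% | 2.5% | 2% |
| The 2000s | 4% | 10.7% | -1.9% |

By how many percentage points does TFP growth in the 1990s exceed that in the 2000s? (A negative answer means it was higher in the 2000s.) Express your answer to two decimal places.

-0.73 percentage points

Labor's share = 1 − 0.32 = 0.68.
The 1990s: TFP = 3.3 − 0.8 − 1.36 = 1.14%.
The 2000s: TFP = 4 − 3.424 + 1.292 = 1.868%.
Difference = 1.14 − (1.868) = -0.728 pp.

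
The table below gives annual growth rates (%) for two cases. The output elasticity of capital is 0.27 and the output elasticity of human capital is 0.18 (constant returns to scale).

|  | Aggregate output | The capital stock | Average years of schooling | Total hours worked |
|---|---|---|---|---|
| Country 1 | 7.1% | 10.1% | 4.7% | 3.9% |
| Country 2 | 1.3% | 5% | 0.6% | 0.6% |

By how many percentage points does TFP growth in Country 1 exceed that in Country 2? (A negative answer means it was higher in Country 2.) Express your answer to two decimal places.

Labor's share = 1 − 0.27 − 0.18 = 0.55.
Country 1: TFP = 7.1 − 2.727 − 0.846 − 2.145 = 1.382%.
Country 2: TFP = 1.3 − 1.35 − 0.108 − 0.33 = -0.488%.
Difference = 1.382 − (-0.488) = 1.87 pp.

1.87 percentage points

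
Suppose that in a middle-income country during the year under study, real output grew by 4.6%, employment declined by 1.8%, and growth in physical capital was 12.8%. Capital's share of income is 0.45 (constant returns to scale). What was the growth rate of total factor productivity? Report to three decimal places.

-0.170%

Labor's share = 1 − 0.45 = 0.55.
Physical capital: 0.45 × 12.8 = 5.76 pp.
Employment: 0.55 × (-1.8) = -0.99 pp.
TFP growth = 4.6 − 4.77 = -0.17%.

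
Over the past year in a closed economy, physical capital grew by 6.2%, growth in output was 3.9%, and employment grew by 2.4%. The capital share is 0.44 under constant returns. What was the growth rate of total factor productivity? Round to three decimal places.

-0.172%

Labor's share = 1 − 0.44 = 0.56.
Physical capital: 0.44 × 6.2 = 2.728 pp.
Employment: 0.56 × 2.4 = 1.344 pp.
TFP growth = 3.9 − 4.072 = -0.172%.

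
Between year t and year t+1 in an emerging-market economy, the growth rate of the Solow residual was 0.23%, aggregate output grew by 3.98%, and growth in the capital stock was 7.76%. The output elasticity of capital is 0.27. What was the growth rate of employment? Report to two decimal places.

Labor's share = 1 − 0.27 = 0.73.
gY = gA + 0.27×7.76 + 0.73×g.
0.73×g = 3.98 − 0.23 − 2.0952 = 1.6548.
g = 1.6548 / 0.73 = 2.2668%.

2.27%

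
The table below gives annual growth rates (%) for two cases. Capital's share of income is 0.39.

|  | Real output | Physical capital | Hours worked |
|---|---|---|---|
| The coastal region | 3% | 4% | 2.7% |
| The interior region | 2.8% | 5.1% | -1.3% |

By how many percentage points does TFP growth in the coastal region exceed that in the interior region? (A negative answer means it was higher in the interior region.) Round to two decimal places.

Labor's share = 1 − 0.39 = 0.61.
The coastal region: TFP = 3 − 1.56 − 1.647 = -0.207%.
The interior region: TFP = 2.8 − 1.989 + 0.793 = 1.604%.
Difference = -0.207 − (1.604) = -1.811 pp.

-1.81 percentage points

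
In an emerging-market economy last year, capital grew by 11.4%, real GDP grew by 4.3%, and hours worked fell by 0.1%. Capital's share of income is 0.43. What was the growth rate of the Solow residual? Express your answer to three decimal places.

Labor's share = 1 − 0.43 = 0.57.
Capital: 0.43 × 11.4 = 4.902 pp.
Hours worked: 0.57 × (-0.1) = -0.057 pp.
TFP growth = 4.3 − 4.845 = -0.545%.

-0.545%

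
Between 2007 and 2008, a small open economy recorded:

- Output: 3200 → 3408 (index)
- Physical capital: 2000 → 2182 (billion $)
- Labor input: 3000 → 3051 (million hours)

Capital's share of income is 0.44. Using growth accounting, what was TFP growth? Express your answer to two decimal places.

TFP grew 1.54%.

Output growth = (3408 − 3200) / 3200 = 6.5%.
Physical capital growth = (2182 − 2000) / 2000 = 9.1%.
Labor input growth = (3051 − 3000) / 3000 = 1.7%.
Labor's share = 1 − 0.44 = 0.56.
Physical capital: 0.44 × 9.1 = 4.004 pp.
Labor input: 0.56 × 1.7 = 0.952 pp.
TFP growth = 6.5 − 4.956 = 1.544%.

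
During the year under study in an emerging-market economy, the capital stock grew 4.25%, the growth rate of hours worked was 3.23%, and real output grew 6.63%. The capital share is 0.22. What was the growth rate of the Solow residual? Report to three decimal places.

Labor's share = 1 − 0.22 = 0.78.
The capital stock: 0.22 × 4.25 = 0.935 pp.
Hours worked: 0.78 × 3.23 = 2.5194 pp.
TFP growth = 6.63 − 3.4544 = 3.1756%.

3.176%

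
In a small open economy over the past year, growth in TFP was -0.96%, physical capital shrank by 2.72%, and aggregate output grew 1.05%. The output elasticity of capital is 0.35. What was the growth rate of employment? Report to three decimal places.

Labor's share = 1 − 0.35 = 0.65.
gY = gA + 0.35×(-2.72) + 0.65×g.
0.65×g = 1.05 + 0.96 + 0.952 = 2.962.
g = 2.962 / 0.65 = 4.55692%.

4.557%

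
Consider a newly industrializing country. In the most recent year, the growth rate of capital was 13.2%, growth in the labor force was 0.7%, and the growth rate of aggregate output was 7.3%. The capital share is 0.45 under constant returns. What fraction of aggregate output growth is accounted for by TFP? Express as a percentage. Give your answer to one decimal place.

TFP accounted for 13.4% of growth.

Labor's share = 1 − 0.45 = 0.55.
Capital: 0.45 × 13.2 = 5.94 pp.
The labor force: 0.55 × 0.7 = 0.385 pp.
TFP growth = 7.3 − 6.325 = 0.975%.
TFP share of growth = 0.975 / 7.3 × 100 = 13.356%.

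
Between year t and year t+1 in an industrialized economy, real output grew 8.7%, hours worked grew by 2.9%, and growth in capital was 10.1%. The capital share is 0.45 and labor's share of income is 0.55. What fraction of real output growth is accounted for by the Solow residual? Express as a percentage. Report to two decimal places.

The Solow residual accounted for 29.43% of growth.

Labor's share = 1 − 0.45 = 0.55.
Capital: 0.45 × 10.1 = 4.545 pp.
Hours worked: 0.55 × 2.9 = 1.595 pp.
TFP growth = 8.7 − 6.14 = 2.56%.
TFP share of growth = 2.56 / 8.7 × 100 = 29.4253%.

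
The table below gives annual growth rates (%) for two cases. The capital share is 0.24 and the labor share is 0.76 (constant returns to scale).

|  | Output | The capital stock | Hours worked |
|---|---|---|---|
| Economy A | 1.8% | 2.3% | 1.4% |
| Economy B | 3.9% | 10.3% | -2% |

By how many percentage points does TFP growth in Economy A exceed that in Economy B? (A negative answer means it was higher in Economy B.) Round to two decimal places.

Labor's share = 1 − 0.24 = 0.76.
Economy A: TFP = 1.8 − 0.552 − 1.064 = 0.184%.
Economy B: TFP = 3.9 − 2.472 + 1.52 = 2.948%.
Difference = 0.184 − (2.948) = -2.764 pp.

-2.76 percentage points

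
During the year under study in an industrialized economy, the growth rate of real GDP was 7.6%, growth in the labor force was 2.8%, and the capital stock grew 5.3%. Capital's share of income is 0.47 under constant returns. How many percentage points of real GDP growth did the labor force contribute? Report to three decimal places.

1.484 pp

Labor's share = 1 − 0.47 = 0.53.
Contribution = share × growth = 0.53 × 2.8 = 1.484 pp.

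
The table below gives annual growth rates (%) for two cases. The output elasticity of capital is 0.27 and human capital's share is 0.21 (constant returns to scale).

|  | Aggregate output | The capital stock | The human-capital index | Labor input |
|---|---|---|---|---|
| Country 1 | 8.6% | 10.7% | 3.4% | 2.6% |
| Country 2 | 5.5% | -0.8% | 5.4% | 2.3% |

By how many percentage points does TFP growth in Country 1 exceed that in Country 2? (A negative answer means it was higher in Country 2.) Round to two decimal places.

Labor's share = 1 − 0.27 − 0.21 = 0.52.
Country 1: TFP = 8.6 − 2.889 − 0.714 − 1.352 = 3.645%.
Country 2: TFP = 5.5 + 0.216 − 1.134 − 1.196 = 3.386%.
Difference = 3.645 − (3.386) = 0.259 pp.

0.26 percentage points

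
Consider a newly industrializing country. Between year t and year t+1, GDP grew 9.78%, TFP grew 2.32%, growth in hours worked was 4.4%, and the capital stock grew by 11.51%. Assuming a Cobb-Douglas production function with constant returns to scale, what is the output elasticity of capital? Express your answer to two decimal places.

gY = gA + α·gK + (1−α)·gL, so gY − gA − gL = α(gK − gL).
9.78 − 2.32 − 4.4 = α × (11.51 − 4.4).
3.06 = 7.11 α, so α = 0.4304.

The output elasticity of capital is 0.43.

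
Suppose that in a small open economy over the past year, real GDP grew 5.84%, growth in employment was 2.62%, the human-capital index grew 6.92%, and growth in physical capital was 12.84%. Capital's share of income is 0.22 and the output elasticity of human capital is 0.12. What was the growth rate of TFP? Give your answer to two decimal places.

Labor's share = 1 − 0.22 − 0.12 = 0.66.
Physical capital: 0.22 × 12.84 = 2.8248 pp.
The human-capital index: 0.12 × 6.92 = 0.8304 pp.
Employment: 0.66 × 2.62 = 1.7292 pp.
TFP growth = 5.84 − 5.3844 = 0.4556%.

TFP growth was 0.46%.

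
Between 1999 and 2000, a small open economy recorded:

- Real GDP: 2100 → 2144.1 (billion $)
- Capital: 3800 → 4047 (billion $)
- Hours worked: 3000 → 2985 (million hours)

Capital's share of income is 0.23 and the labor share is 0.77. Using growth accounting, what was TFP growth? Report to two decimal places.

Real GDP growth = (2144.1 − 2100) / 2100 = 2.1%.
Capital growth = (4047 − 3800) / 3800 = 6.5%.
Hours worked growth = (2985 − 3000) / 3000 = -0.5%.
Labor's share = 1 − 0.23 = 0.77.
Capital: 0.23 × 6.5 = 1.495 pp.
Hours worked: 0.77 × (-0.5) = -0.385 pp.
TFP growth = 2.1 − 1.11 = 0.99%.

0.99%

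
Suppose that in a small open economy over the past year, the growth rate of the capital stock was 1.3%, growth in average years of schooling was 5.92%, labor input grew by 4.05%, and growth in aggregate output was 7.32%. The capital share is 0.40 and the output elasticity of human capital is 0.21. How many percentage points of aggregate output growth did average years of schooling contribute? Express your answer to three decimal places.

Contribution = share × growth = 0.21 × 5.92 = 1.2432 pp.

1.243 pp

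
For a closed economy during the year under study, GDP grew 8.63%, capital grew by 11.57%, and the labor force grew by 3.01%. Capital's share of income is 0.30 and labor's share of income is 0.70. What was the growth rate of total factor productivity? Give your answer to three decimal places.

3.052%

Labor's share = 1 − 0.3 = 0.7.
Capital: 0.3 × 11.57 = 3.471 pp.
The labor force: 0.7 × 3.01 = 2.107 pp.
TFP growth = 8.63 − 5.578 = 3.052%.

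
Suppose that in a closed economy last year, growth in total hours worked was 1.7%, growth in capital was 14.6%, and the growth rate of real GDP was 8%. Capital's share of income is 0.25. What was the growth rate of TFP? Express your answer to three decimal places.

TFP grew 3.075%.

Labor's share = 1 − 0.25 = 0.75.
Capital: 0.25 × 14.6 = 3.65 pp.
Total hours worked: 0.75 × 1.7 = 1.275 pp.
TFP growth = 8 − 4.925 = 3.075%.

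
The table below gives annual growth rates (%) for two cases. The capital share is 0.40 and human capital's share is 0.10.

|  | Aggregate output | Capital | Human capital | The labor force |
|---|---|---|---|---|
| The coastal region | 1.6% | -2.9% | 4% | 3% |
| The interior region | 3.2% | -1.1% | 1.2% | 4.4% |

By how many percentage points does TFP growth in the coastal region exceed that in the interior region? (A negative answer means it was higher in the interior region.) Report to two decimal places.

-0.46 percentage points

Labor's share = 1 − 0.4 − 0.1 = 0.5.
The coastal region: TFP = 1.6 + 1.16 − 0.4 − 1.5 = 0.86%.
The interior region: TFP = 3.2 + 0.44 − 0.12 − 2.2 = 1.32%.
Difference = 0.86 − (1.32) = -0.46 pp.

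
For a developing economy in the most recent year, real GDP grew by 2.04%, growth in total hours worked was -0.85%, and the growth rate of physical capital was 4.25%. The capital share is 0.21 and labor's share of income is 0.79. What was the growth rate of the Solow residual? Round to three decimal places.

The Solow residual grew 1.819%.

Labor's share = 1 − 0.21 = 0.79.
Physical capital: 0.21 × 4.25 = 0.8925 pp.
Total hours worked: 0.79 × (-0.85) = -0.6715 pp.
TFP growth = 2.04 − 0.221 = 1.819%.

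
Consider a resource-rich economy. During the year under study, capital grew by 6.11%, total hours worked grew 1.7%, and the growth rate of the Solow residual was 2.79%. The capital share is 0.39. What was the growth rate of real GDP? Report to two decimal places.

6.21%

Labor's share = 1 − 0.39 = 0.61.
Capital: 0.39 × 6.11 = 2.3829 pp.
Total hours worked: 0.61 × 1.7 = 1.037 pp.
Output growth = 2.79 + 3.4199 = 6.2099%.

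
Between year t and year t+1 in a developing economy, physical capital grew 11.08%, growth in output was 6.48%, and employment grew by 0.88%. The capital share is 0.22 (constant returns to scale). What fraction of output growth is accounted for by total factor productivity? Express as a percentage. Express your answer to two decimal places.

Labor's share = 1 − 0.22 = 0.78.
Physical capital: 0.22 × 11.08 = 2.4376 pp.
Employment: 0.78 × 0.88 = 0.6864 pp.
TFP growth = 6.48 − 3.124 = 3.356%.
TFP share of growth = 3.356 / 6.48 × 100 = 51.7901%.

51.79%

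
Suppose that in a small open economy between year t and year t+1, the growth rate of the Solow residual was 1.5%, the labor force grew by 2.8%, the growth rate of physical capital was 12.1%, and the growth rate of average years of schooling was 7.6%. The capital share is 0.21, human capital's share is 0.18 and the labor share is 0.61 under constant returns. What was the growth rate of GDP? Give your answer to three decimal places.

7.117%

Labor's share = 1 − 0.21 − 0.18 = 0.61.
Physical capital: 0.21 × 12.1 = 2.541 pp.
Average years of schooling: 0.18 × 7.6 = 1.368 pp.
The labor force: 0.61 × 2.8 = 1.708 pp.
Output growth = 1.5 + 5.617 = 7.117%.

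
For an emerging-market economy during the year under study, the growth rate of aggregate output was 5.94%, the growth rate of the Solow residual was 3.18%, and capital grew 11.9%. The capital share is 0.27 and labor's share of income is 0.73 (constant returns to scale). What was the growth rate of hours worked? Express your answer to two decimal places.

Labor's share = 1 − 0.27 = 0.73.
gY = gA + 0.27×11.9 + 0.73×g.
0.73×g = 5.94 − 3.18 − 3.213 = -0.453.
g = -0.453 / 0.73 = -0.6205%.

-0.62%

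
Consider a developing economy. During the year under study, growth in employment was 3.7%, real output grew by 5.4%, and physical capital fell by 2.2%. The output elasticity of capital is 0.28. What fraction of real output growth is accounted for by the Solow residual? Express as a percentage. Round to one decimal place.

62.1%

Labor's share = 1 − 0.28 = 0.72.
Physical capital: 0.28 × (-2.2) = -0.616 pp.
Employment: 0.72 × 3.7 = 2.664 pp.
TFP growth = 5.4 − 2.048 = 3.352%.
TFP share of growth = 3.352 / 5.4 × 100 = 62.074%.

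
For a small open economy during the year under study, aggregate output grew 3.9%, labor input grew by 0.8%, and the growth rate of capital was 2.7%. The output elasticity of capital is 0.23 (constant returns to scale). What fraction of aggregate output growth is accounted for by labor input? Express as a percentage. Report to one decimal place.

Labor input accounted for 15.8% of growth.

Labor's share = 1 − 0.23 = 0.77.
Labor input contributed 0.77 × 0.8 = 0.616 pp.
Share of growth = 0.616 / 3.9 × 100 = 15.795%.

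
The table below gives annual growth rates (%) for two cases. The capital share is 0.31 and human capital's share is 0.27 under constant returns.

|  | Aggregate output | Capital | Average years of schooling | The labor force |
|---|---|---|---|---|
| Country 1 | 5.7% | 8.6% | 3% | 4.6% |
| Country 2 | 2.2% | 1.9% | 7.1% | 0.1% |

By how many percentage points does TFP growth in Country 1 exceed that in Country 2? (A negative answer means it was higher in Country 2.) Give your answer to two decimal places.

Labor's share = 1 − 0.31 − 0.27 = 0.42.
Country 1: TFP = 5.7 − 2.666 − 0.81 − 1.932 = 0.292%.
Country 2: TFP = 2.2 − 0.589 − 1.917 − 0.042 = -0.348%.
Difference = 0.292 − (-0.348) = 0.64 pp.

0.64 percentage points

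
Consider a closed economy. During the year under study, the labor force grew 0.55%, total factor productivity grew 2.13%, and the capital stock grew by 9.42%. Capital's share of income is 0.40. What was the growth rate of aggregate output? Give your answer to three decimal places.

Labor's share = 1 − 0.4 = 0.6.
The capital stock: 0.4 × 9.42 = 3.768 pp.
The labor force: 0.6 × 0.55 = 0.33 pp.
Output growth = 2.13 + 4.098 = 6.228%.

Aggregate output grew 6.228%.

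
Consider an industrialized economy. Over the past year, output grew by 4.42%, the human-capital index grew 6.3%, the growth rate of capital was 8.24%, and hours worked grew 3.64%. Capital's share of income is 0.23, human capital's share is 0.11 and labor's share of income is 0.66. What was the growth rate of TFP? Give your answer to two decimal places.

Labor's share = 1 − 0.23 − 0.11 = 0.66.
Capital: 0.23 × 8.24 = 1.8952 pp.
The human-capital index: 0.11 × 6.3 = 0.693 pp.
Hours worked: 0.66 × 3.64 = 2.4024 pp.
TFP growth = 4.42 − 4.9906 = -0.5706%.

-0.57%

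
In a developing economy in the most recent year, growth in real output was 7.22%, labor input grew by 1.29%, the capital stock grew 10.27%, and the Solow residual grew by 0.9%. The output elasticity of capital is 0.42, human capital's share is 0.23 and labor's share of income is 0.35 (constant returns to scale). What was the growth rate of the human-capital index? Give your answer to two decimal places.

Labor's share = 1 − 0.42 − 0.23 = 0.35.
gY = gA + 0.42×10.27 + 0.35×1.29 + 0.23×g.
0.23×g = 7.22 − 0.9 − 4.7649 = 1.5551.
g = 1.5551 / 0.23 = 6.7613%.

6.76%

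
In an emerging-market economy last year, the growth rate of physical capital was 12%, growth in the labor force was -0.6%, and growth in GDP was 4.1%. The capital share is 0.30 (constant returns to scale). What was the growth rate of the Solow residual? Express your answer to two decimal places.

0.92%

Labor's share = 1 − 0.3 = 0.7.
Physical capital: 0.3 × 12 = 3.6 pp.
The labor force: 0.7 × (-0.6) = -0.42 pp.
TFP growth = 4.1 − 3.18 = 0.92%.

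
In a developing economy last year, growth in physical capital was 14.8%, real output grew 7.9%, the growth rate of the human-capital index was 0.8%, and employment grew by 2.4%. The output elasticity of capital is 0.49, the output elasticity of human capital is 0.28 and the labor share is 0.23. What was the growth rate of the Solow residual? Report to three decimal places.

-0.128%

Labor's share = 1 − 0.49 − 0.28 = 0.23.
Physical capital: 0.49 × 14.8 = 7.252 pp.
The human-capital index: 0.28 × 0.8 = 0.224 pp.
Employment: 0.23 × 2.4 = 0.552 pp.
TFP growth = 7.9 − 8.028 = -0.128%.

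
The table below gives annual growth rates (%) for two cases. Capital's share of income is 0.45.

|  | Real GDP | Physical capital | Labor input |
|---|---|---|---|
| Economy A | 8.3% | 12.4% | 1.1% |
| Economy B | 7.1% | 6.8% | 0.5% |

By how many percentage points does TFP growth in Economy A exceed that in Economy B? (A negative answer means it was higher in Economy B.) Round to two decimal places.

Labor's share = 1 − 0.45 = 0.55.
Economy A: TFP = 8.3 − 5.58 − 0.605 = 2.115%.
Economy B: TFP = 7.1 − 3.06 − 0.275 = 3.765%.
Difference = 2.115 − (3.765) = -1.65 pp.

-1.65 percentage points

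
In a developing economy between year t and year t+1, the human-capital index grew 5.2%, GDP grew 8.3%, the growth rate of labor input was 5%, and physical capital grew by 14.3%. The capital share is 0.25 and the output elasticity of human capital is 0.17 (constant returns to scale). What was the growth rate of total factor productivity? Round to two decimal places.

Labor's share = 1 − 0.25 − 0.17 = 0.58.
Physical capital: 0.25 × 14.3 = 3.575 pp.
The human-capital index: 0.17 × 5.2 = 0.884 pp.
Labor input: 0.58 × 5 = 2.9 pp.
TFP growth = 8.3 − 7.359 = 0.941%.

0.94%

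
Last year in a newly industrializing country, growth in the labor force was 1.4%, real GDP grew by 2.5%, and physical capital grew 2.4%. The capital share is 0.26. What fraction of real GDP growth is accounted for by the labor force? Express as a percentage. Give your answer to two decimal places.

41.44%

Labor's share = 1 − 0.26 = 0.74.
The labor force contributed 0.74 × 1.4 = 1.036 pp.
Share of growth = 1.036 / 2.5 × 100 = 41.44%.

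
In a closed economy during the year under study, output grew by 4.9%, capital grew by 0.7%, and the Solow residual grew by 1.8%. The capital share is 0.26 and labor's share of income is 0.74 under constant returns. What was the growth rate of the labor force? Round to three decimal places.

Labor's share = 1 − 0.26 = 0.74.
gY = gA + 0.26×0.7 + 0.74×g.
0.74×g = 4.9 − 1.8 − 0.182 = 2.918.
g = 2.918 / 0.74 = 3.94324%.

The labor force grew 3.943%.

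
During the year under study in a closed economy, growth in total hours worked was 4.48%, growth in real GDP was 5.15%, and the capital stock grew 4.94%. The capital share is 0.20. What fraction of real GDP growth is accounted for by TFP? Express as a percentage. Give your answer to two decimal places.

Labor's share = 1 − 0.2 = 0.8.
The capital stock: 0.2 × 4.94 = 0.988 pp.
Total hours worked: 0.8 × 4.48 = 3.584 pp.
TFP growth = 5.15 − 4.572 = 0.578%.
TFP share of growth = 0.578 / 5.15 × 100 = 11.2233%.

11.22%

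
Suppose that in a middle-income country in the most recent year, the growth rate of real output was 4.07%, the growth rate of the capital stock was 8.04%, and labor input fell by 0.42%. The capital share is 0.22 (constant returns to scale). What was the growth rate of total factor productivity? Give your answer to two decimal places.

Total factor productivity growth was 2.63%.

Labor's share = 1 − 0.22 = 0.78.
The capital stock: 0.22 × 8.04 = 1.7688 pp.
Labor input: 0.78 × (-0.42) = -0.3276 pp.
TFP growth = 4.07 − 1.4412 = 2.6288%.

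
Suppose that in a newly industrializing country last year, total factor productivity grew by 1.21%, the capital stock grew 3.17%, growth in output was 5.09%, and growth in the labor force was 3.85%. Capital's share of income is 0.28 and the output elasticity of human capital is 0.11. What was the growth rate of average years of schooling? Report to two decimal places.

Labor's share = 1 − 0.28 − 0.11 = 0.61.
gY = gA + 0.28×3.17 + 0.61×3.85 + 0.11×g.
0.11×g = 5.09 − 1.21 − 3.2361 = 0.6439.
g = 0.6439 / 0.11 = 5.8536%.

5.85%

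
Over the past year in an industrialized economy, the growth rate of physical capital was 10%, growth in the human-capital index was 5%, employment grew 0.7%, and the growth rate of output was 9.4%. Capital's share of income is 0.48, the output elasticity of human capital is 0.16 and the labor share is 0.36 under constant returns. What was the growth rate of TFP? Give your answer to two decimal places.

Labor's share = 1 − 0.48 − 0.16 = 0.36.
Physical capital: 0.48 × 10 = 4.8 pp.
The human-capital index: 0.16 × 5 = 0.8 pp.
Employment: 0.36 × 0.7 = 0.252 pp.
TFP growth = 9.4 − 5.852 = 3.548%.

3.55%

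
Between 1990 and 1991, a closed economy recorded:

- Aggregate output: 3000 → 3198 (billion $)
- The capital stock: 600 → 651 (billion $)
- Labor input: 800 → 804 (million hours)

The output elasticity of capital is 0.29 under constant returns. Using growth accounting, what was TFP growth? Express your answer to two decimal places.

TFP growth was 3.78%.

Aggregate output growth = (3198 − 3000) / 3000 = 6.6%.
The capital stock growth = (651 − 600) / 600 = 8.5%.
Labor input growth = (804 − 800) / 800 = 0.5%.
Labor's share = 1 − 0.29 = 0.71.
The capital stock: 0.29 × 8.5 = 2.465 pp.
Labor input: 0.71 × 0.5 = 0.355 pp.
TFP growth = 6.6 − 2.82 = 3.78%.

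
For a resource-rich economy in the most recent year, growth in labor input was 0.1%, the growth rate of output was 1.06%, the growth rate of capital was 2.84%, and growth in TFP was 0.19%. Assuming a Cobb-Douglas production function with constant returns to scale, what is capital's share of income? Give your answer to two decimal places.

α = 0.28

gY = gA + α·gK + (1−α)·gL, so gY − gA − gL = α(gK − gL).
1.06 − 0.19 − 0.1 = α × (2.84 − 0.1).
0.77 = 2.74 α, so α = 0.281.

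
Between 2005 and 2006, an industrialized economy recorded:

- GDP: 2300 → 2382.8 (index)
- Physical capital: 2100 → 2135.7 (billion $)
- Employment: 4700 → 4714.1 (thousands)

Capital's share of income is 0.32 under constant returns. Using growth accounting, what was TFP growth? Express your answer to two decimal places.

TFP grew 2.85%.

GDP growth = (2382.8 − 2300) / 2300 = 3.6%.
Physical capital growth = (2135.7 − 2100) / 2100 = 1.7%.
Employment growth = (4714.1 − 4700) / 4700 = 0.3%.
Labor's share = 1 − 0.32 = 0.68.
Physical capital: 0.32 × 1.7 = 0.544 pp.
Employment: 0.68 × 0.3 = 0.204 pp.
TFP growth = 3.6 − 0.748 = 2.852%.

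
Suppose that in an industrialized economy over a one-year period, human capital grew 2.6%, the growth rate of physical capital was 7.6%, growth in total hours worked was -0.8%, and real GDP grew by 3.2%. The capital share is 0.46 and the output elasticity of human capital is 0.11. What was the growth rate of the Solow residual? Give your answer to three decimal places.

Labor's share = 1 − 0.46 − 0.11 = 0.43.
Physical capital: 0.46 × 7.6 = 3.496 pp.
Human capital: 0.11 × 2.6 = 0.286 pp.
Total hours worked: 0.43 × (-0.8) = -0.344 pp.
TFP growth = 3.2 − 3.438 = -0.238%.

-0.238%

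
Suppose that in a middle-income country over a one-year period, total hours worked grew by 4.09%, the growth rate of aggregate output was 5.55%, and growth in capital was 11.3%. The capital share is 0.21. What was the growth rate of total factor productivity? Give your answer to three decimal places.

-0.054%

Labor's share = 1 − 0.21 = 0.79.
Capital: 0.21 × 11.3 = 2.373 pp.
Total hours worked: 0.79 × 4.09 = 3.2311 pp.
TFP growth = 5.55 − 5.6041 = -0.0541%.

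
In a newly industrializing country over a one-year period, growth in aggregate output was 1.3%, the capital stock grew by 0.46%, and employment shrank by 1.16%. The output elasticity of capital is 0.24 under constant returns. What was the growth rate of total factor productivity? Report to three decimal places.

2.071%

Labor's share = 1 − 0.24 = 0.76.
The capital stock: 0.24 × 0.46 = 0.1104 pp.
Employment: 0.76 × (-1.16) = -0.8816 pp.
TFP growth = 1.3 + 0.7712 = 2.0712%.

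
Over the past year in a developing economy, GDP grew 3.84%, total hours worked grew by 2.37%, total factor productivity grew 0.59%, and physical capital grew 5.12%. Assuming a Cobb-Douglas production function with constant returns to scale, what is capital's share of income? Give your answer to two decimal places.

gY = gA + α·gK + (1−α)·gL, so gY − gA − gL = α(gK − gL).
3.84 − 0.59 − 2.37 = α × (5.12 − 2.37).
0.88 = 2.75 α, so α = 0.32.

Capital's share of income is 0.32.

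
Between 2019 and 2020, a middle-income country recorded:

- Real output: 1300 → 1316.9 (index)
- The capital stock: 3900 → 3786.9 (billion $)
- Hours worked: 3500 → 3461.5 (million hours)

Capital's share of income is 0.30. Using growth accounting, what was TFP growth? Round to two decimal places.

2.94%

Real output growth = (1316.9 − 1300) / 1300 = 1.3%.
The capital stock growth = (3786.9 − 3900) / 3900 = -2.9%.
Hours worked growth = (3461.5 − 3500) / 3500 = -1.1%.
Labor's share = 1 − 0.3 = 0.7.
The capital stock: 0.3 × (-2.9) = -0.87 pp.
Hours worked: 0.7 × (-1.1) = -0.77 pp.
TFP growth = 1.3 + 1.64 = 2.94%.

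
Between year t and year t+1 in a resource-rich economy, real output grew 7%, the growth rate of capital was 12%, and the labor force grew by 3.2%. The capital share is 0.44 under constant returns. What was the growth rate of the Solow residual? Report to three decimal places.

Labor's share = 1 − 0.44 = 0.56.
Capital: 0.44 × 12 = 5.28 pp.
The labor force: 0.56 × 3.2 = 1.792 pp.
TFP growth = 7 − 7.072 = -0.072%.

-0.072%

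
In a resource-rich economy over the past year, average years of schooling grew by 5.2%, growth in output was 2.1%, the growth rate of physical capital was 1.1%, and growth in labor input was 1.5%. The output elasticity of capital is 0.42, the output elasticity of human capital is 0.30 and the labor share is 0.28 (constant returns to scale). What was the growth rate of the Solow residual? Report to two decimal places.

Labor's share = 1 − 0.42 − 0.3 = 0.28.
Physical capital: 0.42 × 1.1 = 0.462 pp.
Average years of schooling: 0.3 × 5.2 = 1.56 pp.
Labor input: 0.28 × 1.5 = 0.42 pp.
TFP growth = 2.1 − 2.442 = -0.342%.

-0.34%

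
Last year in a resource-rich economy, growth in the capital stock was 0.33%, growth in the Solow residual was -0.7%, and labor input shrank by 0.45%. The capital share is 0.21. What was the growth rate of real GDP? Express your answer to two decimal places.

Labor's share = 1 − 0.21 = 0.79.
The capital stock: 0.21 × 0.33 = 0.0693 pp.
Labor input: 0.79 × (-0.45) = -0.3555 pp.
Output growth = -0.7 + (-0.2862) = -0.9862%.

-0.99%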